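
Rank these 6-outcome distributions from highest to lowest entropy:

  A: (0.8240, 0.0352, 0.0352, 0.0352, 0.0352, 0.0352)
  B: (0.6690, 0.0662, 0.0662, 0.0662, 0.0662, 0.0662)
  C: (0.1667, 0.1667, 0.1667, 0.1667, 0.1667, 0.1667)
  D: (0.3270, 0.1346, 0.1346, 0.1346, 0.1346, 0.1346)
C > D > B > A

Key insight: Entropy is maximized by uniform distributions and minimized by concentrated distributions.

Entropies:
  H(A) = 1.0799 bits
  H(B) = 1.6845 bits
  H(C) = 2.5850 bits
  H(D) = 2.4745 bits

Ranking: C > D > B > A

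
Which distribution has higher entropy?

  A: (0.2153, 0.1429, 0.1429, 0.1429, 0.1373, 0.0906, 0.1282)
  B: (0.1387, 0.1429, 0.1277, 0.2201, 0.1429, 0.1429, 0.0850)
A

Both distributions are close to uniform, making this a harder comparison.

H(A) = 2.7673 bits
H(B) = 2.7604 bits

The distribution closer to uniform has higher entropy.
Answer: A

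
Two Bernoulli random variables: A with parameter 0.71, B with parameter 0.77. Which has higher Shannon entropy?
A

For binary distributions, entropy is maximized at p=0.5 and decreases as p moves toward 0 or 1.

H(A) = H(0.71) = 0.8687 bits
H(B) = H(0.77) = 0.7780 bits

Distribution A (p=0.71) is closer to uniform (p=0.5), so it has higher entropy.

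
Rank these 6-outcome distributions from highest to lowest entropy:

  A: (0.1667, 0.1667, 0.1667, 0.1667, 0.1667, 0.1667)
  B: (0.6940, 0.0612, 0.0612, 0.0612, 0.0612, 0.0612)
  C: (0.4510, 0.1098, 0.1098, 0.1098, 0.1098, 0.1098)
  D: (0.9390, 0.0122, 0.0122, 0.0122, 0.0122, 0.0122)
A > C > B > D

Key insight: Entropy is maximized by uniform distributions and minimized by concentrated distributions.

Entropies:
  H(A) = 2.5850 bits
  H(B) = 1.5990 bits
  H(C) = 2.2678 bits
  H(D) = 0.4730 bits

Ranking: A > C > B > D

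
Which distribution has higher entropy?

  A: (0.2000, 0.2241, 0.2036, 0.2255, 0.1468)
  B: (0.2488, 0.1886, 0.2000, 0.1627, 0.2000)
B

Both distributions are close to uniform, making this a harder comparison.

H(A) = 2.3064 bits
H(B) = 2.3081 bits

The distribution closer to uniform has higher entropy.
Answer: B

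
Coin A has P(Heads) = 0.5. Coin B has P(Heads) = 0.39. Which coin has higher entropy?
A

For binary distributions, entropy is maximized at p=0.5 and decreases as p moves toward 0 or 1.

H(A) = H(0.5) = 1.0000 bits
H(B) = H(0.39) = 0.9648 bits

Distribution A (p=0.5) is closer to uniform (p=0.5), so it has higher entropy.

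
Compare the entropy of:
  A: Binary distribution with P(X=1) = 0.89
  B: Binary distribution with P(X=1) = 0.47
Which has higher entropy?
B

For binary distributions, entropy is maximized at p=0.5 and decreases as p moves toward 0 or 1.

H(A) = H(0.89) = 0.4999 bits
H(B) = H(0.47) = 0.9974 bits

Distribution B (p=0.47) is closer to uniform (p=0.5), so it has higher entropy.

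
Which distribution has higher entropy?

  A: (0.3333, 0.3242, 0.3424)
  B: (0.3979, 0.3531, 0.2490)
A

Both distributions are close to uniform, making this a harder comparison.

H(A) = 1.5846 bits
H(B) = 1.5588 bits

The distribution closer to uniform has higher entropy.
Answer: A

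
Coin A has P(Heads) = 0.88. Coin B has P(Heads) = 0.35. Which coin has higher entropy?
B

For binary distributions, entropy is maximized at p=0.5 and decreases as p moves toward 0 or 1.

H(A) = H(0.88) = 0.5294 bits
H(B) = H(0.35) = 0.9341 bits

Distribution B (p=0.35) is closer to uniform (p=0.5), so it has higher entropy.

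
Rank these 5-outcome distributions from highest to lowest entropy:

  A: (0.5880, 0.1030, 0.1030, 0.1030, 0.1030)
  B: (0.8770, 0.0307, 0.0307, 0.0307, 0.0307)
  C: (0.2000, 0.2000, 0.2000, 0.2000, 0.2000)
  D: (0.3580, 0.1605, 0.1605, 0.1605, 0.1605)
C > D > A > B

Key insight: Entropy is maximized by uniform distributions and minimized by concentrated distributions.

Entropies:
  H(A) = 1.8015 bits
  H(B) = 0.7839 bits
  H(C) = 2.3219 bits
  H(D) = 2.2250 bits

Ranking: C > D > A > B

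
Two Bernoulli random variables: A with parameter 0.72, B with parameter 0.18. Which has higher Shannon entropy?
A

For binary distributions, entropy is maximized at p=0.5 and decreases as p moves toward 0 or 1.

H(A) = H(0.72) = 0.8555 bits
H(B) = H(0.18) = 0.6801 bits

Distribution A (p=0.72) is closer to uniform (p=0.5), so it has higher entropy.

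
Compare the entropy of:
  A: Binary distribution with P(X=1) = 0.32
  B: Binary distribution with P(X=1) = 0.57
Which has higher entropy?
B

For binary distributions, entropy is maximized at p=0.5 and decreases as p moves toward 0 or 1.

H(A) = H(0.32) = 0.9044 bits
H(B) = H(0.57) = 0.9858 bits

Distribution B (p=0.57) is closer to uniform (p=0.5), so it has higher entropy.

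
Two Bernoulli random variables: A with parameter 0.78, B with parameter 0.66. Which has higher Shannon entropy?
B

For binary distributions, entropy is maximized at p=0.5 and decreases as p moves toward 0 or 1.

H(A) = H(0.78) = 0.7602 bits
H(B) = H(0.66) = 0.9248 bits

Distribution B (p=0.66) is closer to uniform (p=0.5), so it has higher entropy.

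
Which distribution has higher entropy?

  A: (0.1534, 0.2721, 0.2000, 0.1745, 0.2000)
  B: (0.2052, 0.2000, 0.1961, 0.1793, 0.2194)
B

Both distributions are close to uniform, making this a harder comparison.

H(A) = 2.2941 bits
H(B) = 2.3189 bits

The distribution closer to uniform has higher entropy.
Answer: B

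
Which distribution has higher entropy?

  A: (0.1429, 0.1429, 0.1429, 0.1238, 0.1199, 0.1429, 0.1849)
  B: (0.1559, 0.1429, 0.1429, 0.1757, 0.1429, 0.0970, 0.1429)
A

Both distributions are close to uniform, making this a harder comparison.

H(A) = 2.7944 bits
H(B) = 2.7894 bits

The distribution closer to uniform has higher entropy.
Answer: A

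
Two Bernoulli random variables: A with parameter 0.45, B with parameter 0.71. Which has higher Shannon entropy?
A

For binary distributions, entropy is maximized at p=0.5 and decreases as p moves toward 0 or 1.

H(A) = H(0.45) = 0.9928 bits
H(B) = H(0.71) = 0.8687 bits

Distribution A (p=0.45) is closer to uniform (p=0.5), so it has higher entropy.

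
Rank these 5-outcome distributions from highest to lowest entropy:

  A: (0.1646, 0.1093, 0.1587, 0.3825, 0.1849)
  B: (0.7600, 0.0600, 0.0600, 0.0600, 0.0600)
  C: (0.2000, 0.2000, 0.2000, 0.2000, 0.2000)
C > A > B

Key insight: Entropy is maximized by uniform distributions and minimized by concentrated distributions.

- Uniform distributions have maximum entropy log₂(5) = 2.3219 bits
- The more "peaked" or concentrated a distribution, the lower its entropy

Entropies:
  H(A) = 2.1795 bits
  H(B) = 1.2750 bits
  H(C) = 2.3219 bits

Ranking: C > A > B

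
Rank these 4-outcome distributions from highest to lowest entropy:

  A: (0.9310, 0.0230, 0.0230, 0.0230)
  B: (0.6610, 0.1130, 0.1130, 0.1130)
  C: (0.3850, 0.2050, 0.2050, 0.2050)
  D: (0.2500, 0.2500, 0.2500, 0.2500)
D > C > B > A

Key insight: Entropy is maximized by uniform distributions and minimized by concentrated distributions.

Entropies:
  H(A) = 0.4715 bits
  H(B) = 1.4612 bits
  H(C) = 1.9362 bits
  H(D) = 2.0000 bits

Ranking: D > C > B > A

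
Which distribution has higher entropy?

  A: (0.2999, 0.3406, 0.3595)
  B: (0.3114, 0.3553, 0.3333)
B

Both distributions are close to uniform, making this a harder comparison.

H(A) = 1.5809 bits
H(B) = 1.5829 bits

The distribution closer to uniform has higher entropy.
Answer: B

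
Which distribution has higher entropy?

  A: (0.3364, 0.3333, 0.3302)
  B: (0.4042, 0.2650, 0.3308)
A

Both distributions are close to uniform, making this a harder comparison.

H(A) = 1.5849 bits
H(B) = 1.5639 bits

The distribution closer to uniform has higher entropy.
Answer: A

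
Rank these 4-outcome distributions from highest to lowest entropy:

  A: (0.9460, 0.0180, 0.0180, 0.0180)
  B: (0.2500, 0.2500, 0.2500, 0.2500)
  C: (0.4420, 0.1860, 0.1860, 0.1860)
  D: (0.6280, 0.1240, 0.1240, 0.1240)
B > C > D > A

Key insight: Entropy is maximized by uniform distributions and minimized by concentrated distributions.

Entropies:
  H(A) = 0.3887 bits
  H(B) = 2.0000 bits
  H(C) = 1.8747 bits
  H(D) = 1.5418 bits

Ranking: B > C > D > A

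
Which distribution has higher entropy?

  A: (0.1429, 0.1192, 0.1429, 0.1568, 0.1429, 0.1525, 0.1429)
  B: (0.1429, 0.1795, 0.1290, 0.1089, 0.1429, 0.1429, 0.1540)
A

Both distributions are close to uniform, making this a harder comparison.

H(A) = 2.8029 bits
H(B) = 2.7931 bits

The distribution closer to uniform has higher entropy.
Answer: A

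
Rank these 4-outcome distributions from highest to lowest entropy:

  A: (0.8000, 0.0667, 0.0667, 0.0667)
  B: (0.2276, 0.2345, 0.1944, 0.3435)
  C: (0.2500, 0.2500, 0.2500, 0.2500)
C > B > A

Key insight: Entropy is maximized by uniform distributions and minimized by concentrated distributions.

- Uniform distributions have maximum entropy log₂(4) = 2.0000 bits
- The more "peaked" or concentrated a distribution, the lower its entropy

Entropies:
  H(A) = 1.0389 bits
  H(B) = 1.9656 bits
  H(C) = 2.0000 bits

Ranking: C > B > A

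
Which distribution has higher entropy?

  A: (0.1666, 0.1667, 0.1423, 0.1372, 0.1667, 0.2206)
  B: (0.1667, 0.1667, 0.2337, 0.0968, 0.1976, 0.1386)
A

Both distributions are close to uniform, making this a harder comparison.

H(A) = 2.5669 bits
H(B) = 2.5353 bits

The distribution closer to uniform has higher entropy.
Answer: A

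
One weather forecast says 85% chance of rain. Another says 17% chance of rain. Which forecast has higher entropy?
17% forecast

Treat each forecast as a Bernoulli distribution. Binary entropy is maximized at p=0.5 and falls off symmetrically toward 0 or 1. The 17% forecast is closer to 50%, so it is more uncertain. H(85%) ≈ 0.610 bits, H(17%) ≈ 0.658 bits.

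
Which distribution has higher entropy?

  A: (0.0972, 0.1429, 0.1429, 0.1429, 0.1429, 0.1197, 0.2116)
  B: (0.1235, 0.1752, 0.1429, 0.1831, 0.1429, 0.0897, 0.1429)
B

Both distributions are close to uniform, making this a harder comparison.

H(A) = 2.7719 bits
H(B) = 2.7765 bits

The distribution closer to uniform has higher entropy.
Answer: B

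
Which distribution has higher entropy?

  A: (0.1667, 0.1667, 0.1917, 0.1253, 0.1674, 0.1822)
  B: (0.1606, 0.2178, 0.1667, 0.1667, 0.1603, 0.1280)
A

Both distributions are close to uniform, making this a harder comparison.

H(A) = 2.5733 bits
H(B) = 2.5673 bits

The distribution closer to uniform has higher entropy.
Answer: A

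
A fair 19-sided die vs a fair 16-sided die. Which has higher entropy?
19-sided die

Both are uniform distributions; for uniform over n outcomes, H = log₂(n). H(19-sided) = log₂(19) = 4.248 bits and H(16-sided) = log₂(16) = 4.000 bits. More outcomes in a uniform distribution means higher entropy.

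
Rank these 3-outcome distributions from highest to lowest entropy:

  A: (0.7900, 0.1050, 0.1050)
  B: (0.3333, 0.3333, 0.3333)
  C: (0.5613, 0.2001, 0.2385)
B > C > A

Key insight: Entropy is maximized by uniform distributions and minimized by concentrated distributions.

- Uniform distributions have maximum entropy log₂(3) = 1.5850 bits
- The more "peaked" or concentrated a distribution, the lower its entropy

Entropies:
  H(A) = 0.9515 bits
  H(B) = 1.5850 bits
  H(C) = 1.4253 bits

Ranking: B > C > A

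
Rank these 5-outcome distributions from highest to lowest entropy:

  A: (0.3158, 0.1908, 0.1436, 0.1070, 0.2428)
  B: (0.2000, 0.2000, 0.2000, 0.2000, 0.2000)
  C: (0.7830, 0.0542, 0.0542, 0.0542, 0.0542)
B > A > C

Key insight: Entropy is maximized by uniform distributions and minimized by concentrated distributions.

- Uniform distributions have maximum entropy log₂(5) = 2.3219 bits
- The more "peaked" or concentrated a distribution, the lower its entropy

Entropies:
  H(A) = 2.2241 bits
  H(B) = 2.3219 bits
  H(C) = 1.1887 bits

Ranking: B > A > C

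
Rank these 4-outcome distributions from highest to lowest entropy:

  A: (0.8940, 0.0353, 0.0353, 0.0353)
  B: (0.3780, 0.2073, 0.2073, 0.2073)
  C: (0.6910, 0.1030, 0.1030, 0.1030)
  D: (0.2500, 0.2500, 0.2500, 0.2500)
D > B > C > A

Key insight: Entropy is maximized by uniform distributions and minimized by concentrated distributions.

Entropies:
  H(A) = 0.6557 bits
  H(B) = 1.9425 bits
  H(C) = 1.3818 bits
  H(D) = 2.0000 bits

Ranking: D > B > C > A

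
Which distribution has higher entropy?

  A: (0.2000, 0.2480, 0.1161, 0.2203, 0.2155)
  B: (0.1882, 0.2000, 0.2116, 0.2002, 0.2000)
B

Both distributions are close to uniform, making this a harder comparison.

H(A) = 2.2820 bits
H(B) = 2.3209 bits

The distribution closer to uniform has higher entropy.
Answer: B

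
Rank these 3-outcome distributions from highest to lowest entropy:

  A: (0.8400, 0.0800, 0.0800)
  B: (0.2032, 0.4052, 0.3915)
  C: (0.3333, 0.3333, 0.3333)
C > B > A

Key insight: Entropy is maximized by uniform distributions and minimized by concentrated distributions.

- Uniform distributions have maximum entropy log₂(3) = 1.5850 bits
- The more "peaked" or concentrated a distribution, the lower its entropy

Entropies:
  H(A) = 0.7943 bits
  H(B) = 1.5249 bits
  H(C) = 1.5850 bits

Ranking: C > B > A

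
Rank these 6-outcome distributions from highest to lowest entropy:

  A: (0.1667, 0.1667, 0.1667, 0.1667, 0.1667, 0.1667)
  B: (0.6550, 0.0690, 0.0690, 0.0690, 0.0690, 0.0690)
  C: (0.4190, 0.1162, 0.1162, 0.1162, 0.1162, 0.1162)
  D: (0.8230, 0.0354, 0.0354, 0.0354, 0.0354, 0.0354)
A > C > B > D

Key insight: Entropy is maximized by uniform distributions and minimized by concentrated distributions.

Entropies:
  H(A) = 2.5850 bits
  H(B) = 1.7306 bits
  H(C) = 2.3300 bits
  H(D) = 1.0845 bits

Ranking: A > C > B > D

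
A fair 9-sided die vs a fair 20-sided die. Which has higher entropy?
20-sided die

Both are uniform distributions; for uniform over n outcomes, H = log₂(n). H(9-sided) = log₂(9) = 3.170 bits and H(20-sided) = log₂(20) = 4.322 bits. More outcomes in a uniform distribution means higher entropy.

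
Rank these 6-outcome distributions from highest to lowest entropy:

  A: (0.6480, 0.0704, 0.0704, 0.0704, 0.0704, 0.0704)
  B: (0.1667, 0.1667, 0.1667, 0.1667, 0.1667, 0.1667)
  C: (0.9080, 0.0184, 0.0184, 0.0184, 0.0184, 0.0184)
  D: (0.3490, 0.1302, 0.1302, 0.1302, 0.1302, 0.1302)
B > D > A > C

Key insight: Entropy is maximized by uniform distributions and minimized by concentrated distributions.

Entropies:
  H(A) = 1.7532 bits
  H(B) = 2.5850 bits
  H(C) = 0.6567 bits
  H(D) = 2.4447 bits

Ranking: B > D > A > C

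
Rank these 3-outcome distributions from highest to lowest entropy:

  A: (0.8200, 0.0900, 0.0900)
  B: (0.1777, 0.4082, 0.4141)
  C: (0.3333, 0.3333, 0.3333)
C > B > A

Key insight: Entropy is maximized by uniform distributions and minimized by concentrated distributions.

- Uniform distributions have maximum entropy log₂(3) = 1.5850 bits
- The more "peaked" or concentrated a distribution, the lower its entropy

Entropies:
  H(A) = 0.8601 bits
  H(B) = 1.4973 bits
  H(C) = 1.5850 bits

Ranking: C > B > A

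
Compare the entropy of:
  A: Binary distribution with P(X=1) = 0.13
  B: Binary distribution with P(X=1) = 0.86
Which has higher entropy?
B

For binary distributions, entropy is maximized at p=0.5 and decreases as p moves toward 0 or 1.

H(A) = H(0.13) = 0.5574 bits
H(B) = H(0.86) = 0.5842 bits

Distribution B (p=0.86) is closer to uniform (p=0.5), so it has higher entropy.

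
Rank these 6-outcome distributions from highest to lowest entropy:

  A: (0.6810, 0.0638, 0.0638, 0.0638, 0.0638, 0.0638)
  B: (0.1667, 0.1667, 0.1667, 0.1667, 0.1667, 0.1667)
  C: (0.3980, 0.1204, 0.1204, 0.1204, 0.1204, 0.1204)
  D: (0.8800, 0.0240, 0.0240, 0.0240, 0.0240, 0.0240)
B > C > A > D

Key insight: Entropy is maximized by uniform distributions and minimized by concentrated distributions.

Entropies:
  H(A) = 1.6440 bits
  H(B) = 2.5850 bits
  H(C) = 2.3676 bits
  H(D) = 0.8080 bits

Ranking: B > C > A > D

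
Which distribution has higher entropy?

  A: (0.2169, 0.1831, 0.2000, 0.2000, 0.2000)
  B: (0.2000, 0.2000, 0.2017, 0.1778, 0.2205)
A

Both distributions are close to uniform, making this a harder comparison.

H(A) = 2.3199 bits
H(B) = 2.3186 bits

The distribution closer to uniform has higher entropy.
Answer: A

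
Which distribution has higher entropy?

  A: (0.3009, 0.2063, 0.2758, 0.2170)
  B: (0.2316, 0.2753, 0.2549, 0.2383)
B

Both distributions are close to uniform, making this a harder comparison.

H(A) = 1.9820 bits
H(B) = 1.9967 bits

The distribution closer to uniform has higher entropy.
Answer: B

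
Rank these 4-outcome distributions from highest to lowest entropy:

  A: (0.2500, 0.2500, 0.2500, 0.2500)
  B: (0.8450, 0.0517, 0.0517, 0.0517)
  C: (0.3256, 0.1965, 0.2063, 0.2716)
A > C > B

Key insight: Entropy is maximized by uniform distributions and minimized by concentrated distributions.

- Uniform distributions have maximum entropy log₂(4) = 2.0000 bits
- The more "peaked" or concentrated a distribution, the lower its entropy

Entropies:
  H(A) = 2.0000 bits
  H(B) = 0.8679 bits
  H(C) = 1.9688 bits

Ranking: A > C > B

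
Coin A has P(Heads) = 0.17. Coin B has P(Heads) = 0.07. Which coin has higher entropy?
A

For binary distributions, entropy is maximized at p=0.5 and decreases as p moves toward 0 or 1.

H(A) = H(0.17) = 0.6577 bits
H(B) = H(0.07) = 0.3659 bits

Distribution A (p=0.17) is closer to uniform (p=0.5), so it has higher entropy.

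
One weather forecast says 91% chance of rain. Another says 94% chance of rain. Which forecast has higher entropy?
91% forecast

Treat each forecast as a Bernoulli distribution. Binary entropy is maximized at p=0.5 and falls off symmetrically toward 0 or 1. The 91% forecast is closer to 50%, so it is more uncertain. H(91%) ≈ 0.436 bits, H(94%) ≈ 0.327 bits.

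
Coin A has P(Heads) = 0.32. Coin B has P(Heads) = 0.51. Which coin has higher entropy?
B

For binary distributions, entropy is maximized at p=0.5 and decreases as p moves toward 0 or 1.

H(A) = H(0.32) = 0.9044 bits
H(B) = H(0.51) = 0.9997 bits

Distribution B (p=0.51) is closer to uniform (p=0.5), so it has higher entropy.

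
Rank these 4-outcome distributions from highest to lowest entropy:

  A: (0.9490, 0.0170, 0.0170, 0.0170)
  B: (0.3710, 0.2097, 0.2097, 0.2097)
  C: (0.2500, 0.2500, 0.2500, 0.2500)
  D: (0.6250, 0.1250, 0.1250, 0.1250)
C > B > D > A

Key insight: Entropy is maximized by uniform distributions and minimized by concentrated distributions.

Entropies:
  H(A) = 0.3715 bits
  H(B) = 1.9484 bits
  H(C) = 2.0000 bits
  H(D) = 1.5488 bits

Ranking: C > B > D > A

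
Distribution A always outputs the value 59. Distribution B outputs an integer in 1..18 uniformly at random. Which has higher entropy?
B

A is deterministic, so H(A) = 0. B is uniform over 18 outcomes, so H(B) = log₂(18) = 4.170 bits. Any distribution with genuine randomness has higher entropy than a deterministic one.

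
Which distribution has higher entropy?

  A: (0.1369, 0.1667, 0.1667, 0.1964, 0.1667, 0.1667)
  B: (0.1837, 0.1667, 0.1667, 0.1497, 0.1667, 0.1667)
B

Both distributions are close to uniform, making this a harder comparison.

H(A) = 2.5772 bits
H(B) = 2.5825 bits

The distribution closer to uniform has higher entropy.
Answer: B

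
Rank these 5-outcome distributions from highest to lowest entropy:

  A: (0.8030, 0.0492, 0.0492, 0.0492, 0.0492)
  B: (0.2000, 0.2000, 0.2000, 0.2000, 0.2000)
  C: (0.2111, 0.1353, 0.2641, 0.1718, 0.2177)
B > C > A

Key insight: Entropy is maximized by uniform distributions and minimized by concentrated distributions.

- Uniform distributions have maximum entropy log₂(5) = 2.3219 bits
- The more "peaked" or concentrated a distribution, the lower its entropy

Entropies:
  H(A) = 1.1099 bits
  H(B) = 2.3219 bits
  H(C) = 2.2869 bits

Ranking: B > C > A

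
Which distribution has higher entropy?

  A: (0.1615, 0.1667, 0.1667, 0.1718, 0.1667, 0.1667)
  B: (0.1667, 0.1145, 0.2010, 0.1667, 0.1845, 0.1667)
A

Both distributions are close to uniform, making this a harder comparison.

H(A) = 2.5847 bits
H(B) = 2.5656 bits

The distribution closer to uniform has higher entropy.
Answer: A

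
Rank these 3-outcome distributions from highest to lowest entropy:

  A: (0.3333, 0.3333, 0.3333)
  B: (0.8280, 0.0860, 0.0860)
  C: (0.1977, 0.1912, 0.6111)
A > C > B

Key insight: Entropy is maximized by uniform distributions and minimized by concentrated distributions.

- Uniform distributions have maximum entropy log₂(3) = 1.5850 bits
- The more "peaked" or concentrated a distribution, the lower its entropy

Entropies:
  H(A) = 1.5850 bits
  H(B) = 0.8343 bits
  H(C) = 1.3530 bits

Ranking: A > C > B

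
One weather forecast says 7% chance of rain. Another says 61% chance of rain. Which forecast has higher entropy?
61% forecast

Treat each forecast as a Bernoulli distribution. Binary entropy is maximized at p=0.5 and falls off symmetrically toward 0 or 1. The 61% forecast is closer to 50%, so it is more uncertain. H(7%) ≈ 0.366 bits, H(61%) ≈ 0.965 bits.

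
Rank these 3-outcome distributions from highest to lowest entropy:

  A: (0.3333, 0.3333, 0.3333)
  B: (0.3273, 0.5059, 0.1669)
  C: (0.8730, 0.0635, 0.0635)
A > B > C

Key insight: Entropy is maximized by uniform distributions and minimized by concentrated distributions.

- Uniform distributions have maximum entropy log₂(3) = 1.5850 bits
- The more "peaked" or concentrated a distribution, the lower its entropy

Entropies:
  H(A) = 1.5850 bits
  H(B) = 1.4558 bits
  H(C) = 0.6762 bits

Ranking: A > B > C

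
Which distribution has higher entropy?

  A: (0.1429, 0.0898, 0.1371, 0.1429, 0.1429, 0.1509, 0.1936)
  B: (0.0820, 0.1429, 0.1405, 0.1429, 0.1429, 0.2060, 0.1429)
A

Both distributions are close to uniform, making this a harder comparison.

H(A) = 2.7788 bits
H(B) = 2.7675 bits

The distribution closer to uniform has higher entropy.
Answer: A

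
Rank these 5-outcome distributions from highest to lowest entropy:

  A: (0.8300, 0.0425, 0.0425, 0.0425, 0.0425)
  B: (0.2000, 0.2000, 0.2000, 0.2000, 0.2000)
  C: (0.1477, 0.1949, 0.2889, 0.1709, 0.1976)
B > C > A

Key insight: Entropy is maximized by uniform distributions and minimized by concentrated distributions.

- Uniform distributions have maximum entropy log₂(5) = 2.3219 bits
- The more "peaked" or concentrated a distribution, the lower its entropy

Entropies:
  H(A) = 0.9977 bits
  H(B) = 2.3219 bits
  H(C) = 2.2827 bits

Ranking: B > C > A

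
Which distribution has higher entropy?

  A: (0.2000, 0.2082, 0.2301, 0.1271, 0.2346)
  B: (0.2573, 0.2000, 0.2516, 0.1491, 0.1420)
A

Both distributions are close to uniform, making this a harder comparison.

H(A) = 2.2924 bits
H(B) = 2.2784 bits

The distribution closer to uniform has higher entropy.
Answer: A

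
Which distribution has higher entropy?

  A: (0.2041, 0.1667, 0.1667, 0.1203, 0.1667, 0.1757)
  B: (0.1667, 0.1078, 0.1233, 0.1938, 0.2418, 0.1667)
A

Both distributions are close to uniform, making this a harder comparison.

H(A) = 2.5687 bits
H(B) = 2.5344 bits

The distribution closer to uniform has higher entropy.
Answer: A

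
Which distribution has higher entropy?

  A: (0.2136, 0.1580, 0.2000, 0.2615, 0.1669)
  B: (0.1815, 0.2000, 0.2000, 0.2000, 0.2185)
B

Both distributions are close to uniform, making this a harder comparison.

H(A) = 2.2978 bits
H(B) = 2.3194 bits

The distribution closer to uniform has higher entropy.
Answer: B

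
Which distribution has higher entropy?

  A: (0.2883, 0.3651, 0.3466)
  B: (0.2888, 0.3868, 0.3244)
A

Both distributions are close to uniform, making this a harder comparison.

H(A) = 1.5779 bits
H(B) = 1.5744 bits

The distribution closer to uniform has higher entropy.
Answer: A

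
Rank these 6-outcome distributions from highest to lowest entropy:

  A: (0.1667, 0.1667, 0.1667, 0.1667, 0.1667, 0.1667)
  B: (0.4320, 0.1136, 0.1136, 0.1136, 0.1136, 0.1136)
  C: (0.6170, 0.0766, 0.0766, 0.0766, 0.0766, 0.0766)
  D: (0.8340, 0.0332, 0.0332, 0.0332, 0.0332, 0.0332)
A > B > C > D

Key insight: Entropy is maximized by uniform distributions and minimized by concentrated distributions.

Entropies:
  H(A) = 2.5850 bits
  H(B) = 2.3055 bits
  H(C) = 1.8494 bits
  H(D) = 1.0339 bits

Ranking: A > B > C > D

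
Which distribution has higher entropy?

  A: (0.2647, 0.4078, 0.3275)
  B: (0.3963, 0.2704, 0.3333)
B

Both distributions are close to uniform, making this a harder comparison.

H(A) = 1.5627 bits
H(B) = 1.5677 bits

The distribution closer to uniform has higher entropy.
Answer: B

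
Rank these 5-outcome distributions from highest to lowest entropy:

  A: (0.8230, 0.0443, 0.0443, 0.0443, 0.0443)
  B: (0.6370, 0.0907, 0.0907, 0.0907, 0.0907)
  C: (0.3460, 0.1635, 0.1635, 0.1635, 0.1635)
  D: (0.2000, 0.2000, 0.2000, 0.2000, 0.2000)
D > C > B > A

Key insight: Entropy is maximized by uniform distributions and minimized by concentrated distributions.

Entropies:
  H(A) = 1.0275 bits
  H(B) = 1.6711 bits
  H(C) = 2.2384 bits
  H(D) = 2.3219 bits

Ranking: D > C > B > A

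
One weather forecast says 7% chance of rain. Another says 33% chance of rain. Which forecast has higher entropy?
33% forecast

Treat each forecast as a Bernoulli distribution. Binary entropy is maximized at p=0.5 and falls off symmetrically toward 0 or 1. The 33% forecast is closer to 50%, so it is more uncertain. H(7%) ≈ 0.366 bits, H(33%) ≈ 0.915 bits.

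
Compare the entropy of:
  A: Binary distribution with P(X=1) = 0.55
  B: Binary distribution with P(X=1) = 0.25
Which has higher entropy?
A

For binary distributions, entropy is maximized at p=0.5 and decreases as p moves toward 0 or 1.

H(A) = H(0.55) = 0.9928 bits
H(B) = H(0.25) = 0.8113 bits

Distribution A (p=0.55) is closer to uniform (p=0.5), so it has higher entropy.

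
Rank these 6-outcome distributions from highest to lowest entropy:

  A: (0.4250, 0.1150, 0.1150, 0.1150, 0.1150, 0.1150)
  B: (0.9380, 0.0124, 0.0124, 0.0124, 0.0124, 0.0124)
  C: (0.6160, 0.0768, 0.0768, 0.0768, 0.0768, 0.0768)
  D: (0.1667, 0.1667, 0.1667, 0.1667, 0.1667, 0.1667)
D > A > C > B

Key insight: Entropy is maximized by uniform distributions and minimized by concentrated distributions.

Entropies:
  H(A) = 2.3188 bits
  H(B) = 0.4793 bits
  H(C) = 1.8524 bits
  H(D) = 2.5850 bits

Ranking: D > A > C > B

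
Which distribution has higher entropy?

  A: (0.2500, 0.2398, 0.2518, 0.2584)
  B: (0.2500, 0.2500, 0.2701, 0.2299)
A

Both distributions are close to uniform, making this a harder comparison.

H(A) = 1.9995 bits
H(B) = 1.9977 bits

The distribution closer to uniform has higher entropy.
Answer: A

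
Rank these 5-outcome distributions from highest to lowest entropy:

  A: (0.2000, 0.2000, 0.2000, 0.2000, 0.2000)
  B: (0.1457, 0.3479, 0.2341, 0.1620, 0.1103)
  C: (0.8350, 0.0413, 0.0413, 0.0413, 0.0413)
A > B > C

Key insight: Entropy is maximized by uniform distributions and minimized by concentrated distributions.

- Uniform distributions have maximum entropy log₂(5) = 2.3219 bits
- The more "peaked" or concentrated a distribution, the lower its entropy

Entropies:
  H(A) = 2.3219 bits
  H(B) = 2.2014 bits
  H(C) = 0.9761 bits

Ranking: A > B > C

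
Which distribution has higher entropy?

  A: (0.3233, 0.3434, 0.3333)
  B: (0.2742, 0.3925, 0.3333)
A

Both distributions are close to uniform, making this a harder comparison.

H(A) = 1.5845 bits
H(B) = 1.5698 bits

The distribution closer to uniform has higher entropy.
Answer: A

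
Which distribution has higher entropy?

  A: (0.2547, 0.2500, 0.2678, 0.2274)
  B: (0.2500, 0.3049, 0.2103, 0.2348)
A

Both distributions are close to uniform, making this a harder comparison.

H(A) = 1.9975 bits
H(B) = 1.9864 bits

The distribution closer to uniform has higher entropy.
Answer: A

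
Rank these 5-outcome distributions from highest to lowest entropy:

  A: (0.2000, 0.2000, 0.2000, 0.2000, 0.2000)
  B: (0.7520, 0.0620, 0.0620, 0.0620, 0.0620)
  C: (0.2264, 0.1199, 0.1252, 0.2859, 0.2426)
A > C > B

Key insight: Entropy is maximized by uniform distributions and minimized by concentrated distributions.

- Uniform distributions have maximum entropy log₂(5) = 2.3219 bits
- The more "peaked" or concentrated a distribution, the lower its entropy

Entropies:
  H(A) = 2.3219 bits
  H(B) = 1.3041 bits
  H(C) = 2.2396 bits

Ranking: A > C > B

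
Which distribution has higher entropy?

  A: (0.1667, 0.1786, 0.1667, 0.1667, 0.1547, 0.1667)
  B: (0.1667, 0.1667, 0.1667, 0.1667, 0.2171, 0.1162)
A

Both distributions are close to uniform, making this a harder comparison.

H(A) = 2.5837 bits
H(B) = 2.5626 bits

The distribution closer to uniform has higher entropy.
Answer: A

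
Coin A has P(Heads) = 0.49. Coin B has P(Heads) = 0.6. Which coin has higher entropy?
A

For binary distributions, entropy is maximized at p=0.5 and decreases as p moves toward 0 or 1.

H(A) = H(0.49) = 0.9997 bits
H(B) = H(0.6) = 0.9710 bits

Distribution A (p=0.49) is closer to uniform (p=0.5), so it has higher entropy.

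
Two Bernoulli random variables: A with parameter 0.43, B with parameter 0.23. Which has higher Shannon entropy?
A

For binary distributions, entropy is maximized at p=0.5 and decreases as p moves toward 0 or 1.

H(A) = H(0.43) = 0.9858 bits
H(B) = H(0.23) = 0.7780 bits

Distribution A (p=0.43) is closer to uniform (p=0.5), so it has higher entropy.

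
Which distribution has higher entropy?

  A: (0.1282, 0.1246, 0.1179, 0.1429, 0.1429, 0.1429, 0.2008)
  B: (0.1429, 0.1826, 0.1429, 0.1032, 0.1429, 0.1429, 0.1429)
B

Both distributions are close to uniform, making this a harder comparison.

H(A) = 2.7861 bits
H(B) = 2.7912 bits

The distribution closer to uniform has higher entropy.
Answer: B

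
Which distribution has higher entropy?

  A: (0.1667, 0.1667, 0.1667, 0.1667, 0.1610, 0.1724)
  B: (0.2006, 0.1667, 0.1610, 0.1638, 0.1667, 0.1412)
A

Both distributions are close to uniform, making this a harder comparison.

H(A) = 2.5847 bits
H(B) = 2.5771 bits

The distribution closer to uniform has higher entropy.
Answer: A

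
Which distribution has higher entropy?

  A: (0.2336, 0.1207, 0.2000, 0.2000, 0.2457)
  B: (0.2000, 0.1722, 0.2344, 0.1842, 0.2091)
B

Both distributions are close to uniform, making this a harder comparison.

H(A) = 2.2846 bits
H(B) = 2.3137 bits

The distribution closer to uniform has higher entropy.
Answer: B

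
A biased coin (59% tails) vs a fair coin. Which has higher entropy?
Fair coin

The fair coin is uniform (p=0.5), maximizing binary entropy at 1 bit. The biased coin has H(0.59) ≈ 0.977 bits — its outcome is more predictable, so its entropy is lower.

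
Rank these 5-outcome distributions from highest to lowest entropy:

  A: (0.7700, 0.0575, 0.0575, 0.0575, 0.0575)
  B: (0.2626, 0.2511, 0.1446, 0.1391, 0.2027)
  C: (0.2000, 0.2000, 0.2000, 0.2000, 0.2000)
C > B > A

Key insight: Entropy is maximized by uniform distributions and minimized by concentrated distributions.

- Uniform distributions have maximum entropy log₂(5) = 2.3219 bits
- The more "peaked" or concentrated a distribution, the lower its entropy

Entropies:
  H(A) = 1.2380 bits
  H(B) = 2.2731 bits
  H(C) = 2.3219 bits

Ranking: C > B > A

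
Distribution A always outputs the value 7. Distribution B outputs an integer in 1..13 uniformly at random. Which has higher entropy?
B

A is deterministic, so H(A) = 0. B is uniform over 13 outcomes, so H(B) = log₂(13) = 3.700 bits. Any distribution with genuine randomness has higher entropy than a deterministic one.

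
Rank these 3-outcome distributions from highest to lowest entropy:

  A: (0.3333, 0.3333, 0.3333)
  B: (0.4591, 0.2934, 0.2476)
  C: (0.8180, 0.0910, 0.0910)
A > B > C

Key insight: Entropy is maximized by uniform distributions and minimized by concentrated distributions.

- Uniform distributions have maximum entropy log₂(3) = 1.5850 bits
- The more "peaked" or concentrated a distribution, the lower its entropy

Entropies:
  H(A) = 1.5850 bits
  H(B) = 1.5333 bits
  H(C) = 0.8664 bits

Ranking: A > B > C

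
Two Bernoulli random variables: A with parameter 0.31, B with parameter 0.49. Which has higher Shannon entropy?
B

For binary distributions, entropy is maximized at p=0.5 and decreases as p moves toward 0 or 1.

H(A) = H(0.31) = 0.8932 bits
H(B) = H(0.49) = 0.9997 bits

Distribution B (p=0.49) is closer to uniform (p=0.5), so it has higher entropy.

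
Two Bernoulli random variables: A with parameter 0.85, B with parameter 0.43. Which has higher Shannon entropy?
B

For binary distributions, entropy is maximized at p=0.5 and decreases as p moves toward 0 or 1.

H(A) = H(0.85) = 0.6098 bits
H(B) = H(0.43) = 0.9858 bits

Distribution B (p=0.43) is closer to uniform (p=0.5), so it has higher entropy.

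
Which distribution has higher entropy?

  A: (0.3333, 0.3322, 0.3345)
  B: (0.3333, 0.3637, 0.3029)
A

Both distributions are close to uniform, making this a harder comparison.

H(A) = 1.5850 bits
H(B) = 1.5810 bits

The distribution closer to uniform has higher entropy.
Answer: A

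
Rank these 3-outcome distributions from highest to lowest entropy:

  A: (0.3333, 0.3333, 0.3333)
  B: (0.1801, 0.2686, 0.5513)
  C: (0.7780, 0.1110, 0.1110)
A > B > C

Key insight: Entropy is maximized by uniform distributions and minimized by concentrated distributions.

- Uniform distributions have maximum entropy log₂(3) = 1.5850 bits
- The more "peaked" or concentrated a distribution, the lower its entropy

Entropies:
  H(A) = 1.5850 bits
  H(B) = 1.4284 bits
  H(C) = 0.9858 bits

Ranking: A > B > C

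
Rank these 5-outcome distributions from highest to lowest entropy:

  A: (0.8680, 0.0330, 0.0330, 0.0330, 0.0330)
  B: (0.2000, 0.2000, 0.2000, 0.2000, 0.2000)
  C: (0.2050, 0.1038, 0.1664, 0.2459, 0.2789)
B > C > A

Key insight: Entropy is maximized by uniform distributions and minimized by concentrated distributions.

- Uniform distributions have maximum entropy log₂(5) = 2.3219 bits
- The more "peaked" or concentrated a distribution, the lower its entropy

Entropies:
  H(A) = 0.8269 bits
  H(B) = 2.3219 bits
  H(C) = 2.2499 bits

Ranking: B > C > A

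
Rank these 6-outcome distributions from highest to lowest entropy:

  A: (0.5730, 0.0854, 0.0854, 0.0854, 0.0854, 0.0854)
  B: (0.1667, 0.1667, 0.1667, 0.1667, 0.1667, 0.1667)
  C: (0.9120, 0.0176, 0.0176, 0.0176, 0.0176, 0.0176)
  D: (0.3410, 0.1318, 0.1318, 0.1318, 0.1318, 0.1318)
B > D > A > C

Key insight: Entropy is maximized by uniform distributions and minimized by concentrated distributions.

Entropies:
  H(A) = 1.9760 bits
  H(B) = 2.5850 bits
  H(C) = 0.6341 bits
  H(D) = 2.4559 bits

Ranking: B > D > A > C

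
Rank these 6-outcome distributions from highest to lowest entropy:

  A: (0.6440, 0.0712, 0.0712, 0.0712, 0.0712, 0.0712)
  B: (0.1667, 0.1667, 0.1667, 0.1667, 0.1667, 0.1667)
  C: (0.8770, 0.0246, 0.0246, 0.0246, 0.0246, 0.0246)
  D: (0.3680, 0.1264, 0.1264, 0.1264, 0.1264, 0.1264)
B > D > A > C

Key insight: Entropy is maximized by uniform distributions and minimized by concentrated distributions.

Entropies:
  H(A) = 1.7659 bits
  H(B) = 2.5850 bits
  H(C) = 0.8235 bits
  H(D) = 2.4166 bits

Ranking: B > D > A > C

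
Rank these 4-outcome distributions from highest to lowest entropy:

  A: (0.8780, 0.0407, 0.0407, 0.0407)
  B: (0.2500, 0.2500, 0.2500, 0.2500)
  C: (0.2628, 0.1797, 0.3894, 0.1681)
B > C > A

Key insight: Entropy is maximized by uniform distributions and minimized by concentrated distributions.

- Uniform distributions have maximum entropy log₂(4) = 2.0000 bits
- The more "peaked" or concentrated a distribution, the lower its entropy

Entropies:
  H(A) = 0.7284 bits
  H(B) = 2.0000 bits
  H(C) = 1.9140 bits

Ranking: B > C > A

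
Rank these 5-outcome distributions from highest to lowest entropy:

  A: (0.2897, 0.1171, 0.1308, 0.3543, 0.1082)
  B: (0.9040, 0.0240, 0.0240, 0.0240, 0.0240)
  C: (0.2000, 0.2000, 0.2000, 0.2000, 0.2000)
C > A > B

Key insight: Entropy is maximized by uniform distributions and minimized by concentrated distributions.

- Uniform distributions have maximum entropy log₂(5) = 2.3219 bits
- The more "peaked" or concentrated a distribution, the lower its entropy

Entropies:
  H(A) = 2.1414 bits
  H(B) = 0.6482 bits
  H(C) = 2.3219 bits

Ranking: C > A > B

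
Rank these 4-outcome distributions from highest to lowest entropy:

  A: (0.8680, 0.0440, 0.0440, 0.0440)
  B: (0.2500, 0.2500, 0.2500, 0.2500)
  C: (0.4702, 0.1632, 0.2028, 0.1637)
B > C > A

Key insight: Entropy is maximized by uniform distributions and minimized by concentrated distributions.

- Uniform distributions have maximum entropy log₂(4) = 2.0000 bits
- The more "peaked" or concentrated a distribution, the lower its entropy

Entropies:
  H(A) = 0.7721 bits
  H(B) = 2.0000 bits
  H(C) = 1.8330 bits

Ranking: B > C > A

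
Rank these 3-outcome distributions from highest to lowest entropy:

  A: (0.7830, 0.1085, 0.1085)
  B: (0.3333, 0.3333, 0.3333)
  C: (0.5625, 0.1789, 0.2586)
B > C > A

Key insight: Entropy is maximized by uniform distributions and minimized by concentrated distributions.

- Uniform distributions have maximum entropy log₂(3) = 1.5850 bits
- The more "peaked" or concentrated a distribution, the lower its entropy

Entropies:
  H(A) = 0.9717 bits
  H(B) = 1.5850 bits
  H(C) = 1.4157 bits

Ranking: B > C > A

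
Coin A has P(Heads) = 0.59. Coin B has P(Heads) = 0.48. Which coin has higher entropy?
B

For binary distributions, entropy is maximized at p=0.5 and decreases as p moves toward 0 or 1.

H(A) = H(0.59) = 0.9765 bits
H(B) = H(0.48) = 0.9988 bits

Distribution B (p=0.48) is closer to uniform (p=0.5), so it has higher entropy.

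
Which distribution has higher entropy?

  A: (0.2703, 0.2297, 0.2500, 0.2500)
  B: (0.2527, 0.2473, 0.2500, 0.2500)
B

Both distributions are close to uniform, making this a harder comparison.

H(A) = 1.9976 bits
H(B) = 2.0000 bits

The distribution closer to uniform has higher entropy.
Answer: B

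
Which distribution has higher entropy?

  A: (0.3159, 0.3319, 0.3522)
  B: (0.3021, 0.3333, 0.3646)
A

Both distributions are close to uniform, making this a harder comparison.

H(A) = 1.5835 bits
H(B) = 1.5807 bits

The distribution closer to uniform has higher entropy.
Answer: A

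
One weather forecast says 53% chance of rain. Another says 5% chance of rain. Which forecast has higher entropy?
53% forecast

Treat each forecast as a Bernoulli distribution. Binary entropy is maximized at p=0.5 and falls off symmetrically toward 0 or 1. The 53% forecast is closer to 50%, so it is more uncertain. H(53%) ≈ 0.997 bits, H(5%) ≈ 0.286 bits.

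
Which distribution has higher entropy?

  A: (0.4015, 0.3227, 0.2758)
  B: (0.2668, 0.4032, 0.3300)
A

Both distributions are close to uniform, making this a harder comparison.

H(A) = 1.5677 bits
H(B) = 1.5647 bits

The distribution closer to uniform has higher entropy.
Answer: A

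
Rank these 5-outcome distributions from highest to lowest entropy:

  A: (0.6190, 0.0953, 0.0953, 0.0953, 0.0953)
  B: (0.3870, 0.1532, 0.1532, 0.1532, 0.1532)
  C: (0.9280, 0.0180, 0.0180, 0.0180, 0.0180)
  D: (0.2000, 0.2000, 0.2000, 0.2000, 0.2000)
D > B > A > C

Key insight: Entropy is maximized by uniform distributions and minimized by concentrated distributions.

Entropies:
  H(A) = 1.7207 bits
  H(B) = 2.1888 bits
  H(C) = 0.5173 bits
  H(D) = 2.3219 bits

Ranking: D > B > A > C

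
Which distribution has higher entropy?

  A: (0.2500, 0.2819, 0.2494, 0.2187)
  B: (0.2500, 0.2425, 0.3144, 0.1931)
A

Both distributions are close to uniform, making this a harder comparison.

H(A) = 1.9942 bits
H(B) = 1.9786 bits

The distribution closer to uniform has higher entropy.
Answer: A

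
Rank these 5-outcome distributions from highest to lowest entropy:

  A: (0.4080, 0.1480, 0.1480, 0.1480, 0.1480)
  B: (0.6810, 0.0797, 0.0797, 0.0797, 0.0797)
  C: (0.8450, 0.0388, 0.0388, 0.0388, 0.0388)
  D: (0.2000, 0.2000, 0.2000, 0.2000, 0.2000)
D > A > B > C

Key insight: Entropy is maximized by uniform distributions and minimized by concentrated distributions.

Entropies:
  H(A) = 2.1594 bits
  H(B) = 1.5413 bits
  H(C) = 0.9322 bits
  H(D) = 2.3219 bits

Ranking: D > A > B > C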